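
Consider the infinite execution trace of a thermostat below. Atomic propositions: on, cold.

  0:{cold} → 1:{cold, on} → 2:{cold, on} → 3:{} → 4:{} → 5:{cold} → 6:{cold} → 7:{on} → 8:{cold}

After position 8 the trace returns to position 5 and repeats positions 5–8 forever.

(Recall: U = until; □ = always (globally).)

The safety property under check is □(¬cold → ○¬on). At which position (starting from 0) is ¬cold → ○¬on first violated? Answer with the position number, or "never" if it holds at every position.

¬cold → ○¬on holds at every position 0..8, and those are all the positions the trace ever visits, so the invariant □(¬cold → ○¬on) is never violated.

never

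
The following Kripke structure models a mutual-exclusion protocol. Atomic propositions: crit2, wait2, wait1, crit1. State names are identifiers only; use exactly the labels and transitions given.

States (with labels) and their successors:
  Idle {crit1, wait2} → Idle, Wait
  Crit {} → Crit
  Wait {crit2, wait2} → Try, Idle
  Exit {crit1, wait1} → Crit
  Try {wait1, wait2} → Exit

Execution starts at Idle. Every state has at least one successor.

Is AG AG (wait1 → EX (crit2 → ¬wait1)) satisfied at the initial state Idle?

Yes

States satisfying AG (wait1 → EX (crit2 → ¬wait1)): {Idle, Crit, Wait, Exit, Try}.
States satisfying AG AG (wait1 → EX (crit2 → ¬wait1)): {Idle, Crit, Wait, Exit, Try}.
Every state reachable from Idle satisfies AG (wait1 → EX (crit2 → ¬wait1)).
Idle ∈ Sat(AG AG (wait1 → EX (crit2 → ¬wait1))).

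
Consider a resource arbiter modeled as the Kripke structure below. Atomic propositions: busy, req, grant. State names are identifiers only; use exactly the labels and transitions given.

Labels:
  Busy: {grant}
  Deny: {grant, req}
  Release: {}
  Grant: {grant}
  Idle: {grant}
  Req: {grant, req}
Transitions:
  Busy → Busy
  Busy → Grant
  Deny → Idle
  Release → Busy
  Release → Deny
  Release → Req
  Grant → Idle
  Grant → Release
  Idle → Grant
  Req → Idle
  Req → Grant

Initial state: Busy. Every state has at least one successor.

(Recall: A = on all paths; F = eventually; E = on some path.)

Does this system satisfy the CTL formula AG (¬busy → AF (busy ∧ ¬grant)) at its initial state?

States satisfying ¬busy → AF (busy ∧ ¬grant): ∅.
States satisfying AG (¬busy → AF (busy ∧ ¬grant)): ∅.
Busy is reachable from Busy and violates ¬busy → AF (busy ∧ ¬grant), so AG fails at Busy.
Busy ∉ Sat(AG (¬busy → AF (busy ∧ ¬grant))).

No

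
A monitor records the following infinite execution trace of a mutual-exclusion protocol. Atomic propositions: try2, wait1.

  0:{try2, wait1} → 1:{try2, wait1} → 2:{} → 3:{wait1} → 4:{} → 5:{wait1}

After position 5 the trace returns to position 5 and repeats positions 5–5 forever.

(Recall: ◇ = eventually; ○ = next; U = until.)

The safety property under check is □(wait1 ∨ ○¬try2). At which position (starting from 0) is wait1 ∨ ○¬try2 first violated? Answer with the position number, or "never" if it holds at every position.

wait1 ∨ ○¬try2 holds at every position 0..5, and those are all the positions the trace ever visits, so the invariant □(wait1 ∨ ○¬try2) is never violated.

never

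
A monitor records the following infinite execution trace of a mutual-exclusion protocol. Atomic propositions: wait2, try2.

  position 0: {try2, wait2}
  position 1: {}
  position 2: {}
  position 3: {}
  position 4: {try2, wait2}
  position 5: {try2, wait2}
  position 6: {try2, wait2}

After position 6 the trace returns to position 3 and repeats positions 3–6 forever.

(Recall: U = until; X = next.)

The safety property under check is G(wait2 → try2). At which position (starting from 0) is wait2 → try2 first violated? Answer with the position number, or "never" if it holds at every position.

never

wait2 → try2 holds at every position 0..6, and those are all the positions the trace ever visits, so the invariant G(wait2 → try2) is never violated.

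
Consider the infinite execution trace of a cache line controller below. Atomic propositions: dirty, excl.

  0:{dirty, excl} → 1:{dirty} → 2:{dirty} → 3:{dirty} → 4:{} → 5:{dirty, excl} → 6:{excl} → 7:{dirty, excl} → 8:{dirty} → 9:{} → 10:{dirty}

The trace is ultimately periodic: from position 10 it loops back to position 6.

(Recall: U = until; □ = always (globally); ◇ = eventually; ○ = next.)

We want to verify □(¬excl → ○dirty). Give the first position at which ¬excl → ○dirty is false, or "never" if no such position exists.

Check ¬excl → ○dirty at each position in order: 0 ✓, 1 ✓, 2 ✓.
At position 3 the labels are {dirty} and the next position 4 has {}, so ¬excl → ○dirty is false there. This is the first violation.

3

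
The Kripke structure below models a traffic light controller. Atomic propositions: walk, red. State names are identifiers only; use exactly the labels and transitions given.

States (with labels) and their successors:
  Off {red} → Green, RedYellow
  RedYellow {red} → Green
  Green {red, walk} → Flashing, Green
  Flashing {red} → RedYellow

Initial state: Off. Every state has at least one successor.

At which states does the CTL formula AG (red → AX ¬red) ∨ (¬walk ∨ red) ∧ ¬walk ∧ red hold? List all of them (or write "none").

States satisfying red → AX ¬red: ∅.
States satisfying AG (red → AX ¬red): ∅.
States satisfying ¬walk: {Off, RedYellow, Flashing}.
States satisfying ¬walk ∨ red: {Off, RedYellow, Green, Flashing}.
States satisfying ¬walk ∧ red: {Off, RedYellow, Flashing}.
States satisfying (¬walk ∨ red) ∧ ¬walk ∧ red: {Off, RedYellow, Flashing}.
States satisfying AG (red → AX ¬red) ∨ (¬walk ∨ red) ∧ ¬walk ∧ red: {Off, RedYellow, Flashing}.

{Off, RedYellow, Flashing}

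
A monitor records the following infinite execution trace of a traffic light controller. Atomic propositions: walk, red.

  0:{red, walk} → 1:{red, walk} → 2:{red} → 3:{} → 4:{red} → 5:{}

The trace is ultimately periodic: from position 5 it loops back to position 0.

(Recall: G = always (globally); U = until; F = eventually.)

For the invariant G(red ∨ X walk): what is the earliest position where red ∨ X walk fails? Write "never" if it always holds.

3

Check red ∨ X walk at each position in order: 0 ✓, 1 ✓, 2 ✓.
At position 3 the labels are {} and the next position 4 has {red}, so red ∨ X walk is false there. This is the first violation.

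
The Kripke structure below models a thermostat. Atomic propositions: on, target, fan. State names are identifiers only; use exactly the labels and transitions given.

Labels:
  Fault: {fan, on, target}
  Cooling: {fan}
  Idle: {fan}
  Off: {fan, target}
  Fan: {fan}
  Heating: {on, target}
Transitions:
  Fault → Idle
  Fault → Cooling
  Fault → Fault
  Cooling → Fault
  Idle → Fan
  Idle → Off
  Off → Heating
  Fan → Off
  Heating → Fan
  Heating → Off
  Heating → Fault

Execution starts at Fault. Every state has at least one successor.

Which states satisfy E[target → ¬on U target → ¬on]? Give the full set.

{Cooling, Idle, Off, Fan}

States satisfying target → ¬on: {Cooling, Idle, Off, Fan}.
States satisfying E[target → ¬on U target → ¬on]: {Cooling, Idle, Off, Fan}.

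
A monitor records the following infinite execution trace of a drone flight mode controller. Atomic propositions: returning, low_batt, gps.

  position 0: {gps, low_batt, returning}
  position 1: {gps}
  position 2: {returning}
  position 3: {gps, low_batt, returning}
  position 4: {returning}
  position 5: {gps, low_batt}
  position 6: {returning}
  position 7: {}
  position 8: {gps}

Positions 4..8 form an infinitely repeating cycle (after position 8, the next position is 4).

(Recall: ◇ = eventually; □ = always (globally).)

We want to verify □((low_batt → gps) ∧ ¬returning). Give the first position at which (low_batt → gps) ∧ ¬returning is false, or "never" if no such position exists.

At position 0 the labels are {gps, low_batt, returning}, so (low_batt → gps) ∧ ¬returning is false there. This is the first violation.

0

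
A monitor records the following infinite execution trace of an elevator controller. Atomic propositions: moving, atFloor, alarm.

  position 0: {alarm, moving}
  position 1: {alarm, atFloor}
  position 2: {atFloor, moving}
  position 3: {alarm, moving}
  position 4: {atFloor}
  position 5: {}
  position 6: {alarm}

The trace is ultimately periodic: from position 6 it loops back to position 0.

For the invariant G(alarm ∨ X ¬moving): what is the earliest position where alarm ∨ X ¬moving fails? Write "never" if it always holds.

2

Check alarm ∨ X ¬moving at each position in order: 0 ✓, 1 ✓.
At position 2 the labels are {atFloor, moving} and the next position 3 has {alarm, moving}, so alarm ∨ X ¬moving is false there. This is the first violation.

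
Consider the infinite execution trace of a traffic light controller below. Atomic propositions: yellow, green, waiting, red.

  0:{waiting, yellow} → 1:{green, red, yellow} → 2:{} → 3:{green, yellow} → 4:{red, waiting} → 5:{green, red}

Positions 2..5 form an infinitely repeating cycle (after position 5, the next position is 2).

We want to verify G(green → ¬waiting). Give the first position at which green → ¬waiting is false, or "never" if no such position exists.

never

green → ¬waiting holds at every position 0..5, and those are all the positions the trace ever visits, so the invariant G(green → ¬waiting) is never violated.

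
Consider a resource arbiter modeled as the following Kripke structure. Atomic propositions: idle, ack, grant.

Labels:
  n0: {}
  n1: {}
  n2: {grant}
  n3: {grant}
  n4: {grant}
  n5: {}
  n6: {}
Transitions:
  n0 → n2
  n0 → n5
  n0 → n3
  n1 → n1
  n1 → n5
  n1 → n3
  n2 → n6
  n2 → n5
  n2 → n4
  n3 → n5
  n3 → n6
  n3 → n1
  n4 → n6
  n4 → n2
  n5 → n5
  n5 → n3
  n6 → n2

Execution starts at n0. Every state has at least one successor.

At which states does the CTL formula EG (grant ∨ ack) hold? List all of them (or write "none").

States satisfying grant ∨ ack: {n2, n3, n4}.
States satisfying EG (grant ∨ ack): {n2, n4}.

{n2, n4}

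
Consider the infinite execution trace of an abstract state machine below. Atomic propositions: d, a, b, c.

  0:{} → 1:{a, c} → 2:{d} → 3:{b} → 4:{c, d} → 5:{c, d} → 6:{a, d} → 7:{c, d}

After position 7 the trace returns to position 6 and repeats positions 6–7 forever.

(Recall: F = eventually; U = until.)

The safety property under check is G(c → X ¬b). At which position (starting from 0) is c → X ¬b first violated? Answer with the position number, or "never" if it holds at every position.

never

c → X ¬b holds at every position 0..7, and those are all the positions the trace ever visits, so the invariant G(c → X ¬b) is never violated.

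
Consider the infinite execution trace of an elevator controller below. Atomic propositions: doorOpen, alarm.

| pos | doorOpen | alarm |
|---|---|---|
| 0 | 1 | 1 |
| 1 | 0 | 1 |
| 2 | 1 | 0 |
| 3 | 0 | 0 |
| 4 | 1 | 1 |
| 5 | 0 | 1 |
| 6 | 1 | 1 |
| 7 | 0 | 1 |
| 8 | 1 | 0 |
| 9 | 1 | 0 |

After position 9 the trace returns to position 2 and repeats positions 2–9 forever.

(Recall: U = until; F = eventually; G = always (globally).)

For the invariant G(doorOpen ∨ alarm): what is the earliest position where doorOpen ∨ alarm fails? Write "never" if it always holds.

3

Check doorOpen ∨ alarm at each position in order: 0 ✓, 1 ✓, 2 ✓.
At position 3 the labels are {}, so doorOpen ∨ alarm is false there. This is the first violation.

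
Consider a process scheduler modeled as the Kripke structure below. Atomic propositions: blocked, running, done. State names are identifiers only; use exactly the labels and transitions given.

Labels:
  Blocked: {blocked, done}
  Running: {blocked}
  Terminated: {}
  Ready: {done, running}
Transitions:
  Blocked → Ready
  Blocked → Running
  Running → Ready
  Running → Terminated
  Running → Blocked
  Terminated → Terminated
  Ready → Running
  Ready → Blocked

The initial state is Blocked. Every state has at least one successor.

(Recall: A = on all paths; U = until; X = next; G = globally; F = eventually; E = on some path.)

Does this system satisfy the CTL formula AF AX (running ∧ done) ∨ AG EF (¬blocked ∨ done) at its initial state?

Satisfied

States satisfying AX (running ∧ done): ∅.
States satisfying AF AX (running ∧ done): ∅.
States satisfying EF (¬blocked ∨ done): {Blocked, Running, Terminated, Ready}.
States satisfying AG EF (¬blocked ∨ done): {Blocked, Running, Terminated, Ready}.
States satisfying AF AX (running ∧ done) ∨ AG EF (¬blocked ∨ done): {Blocked, Running, Terminated, Ready}.
Blocked ∈ Sat(AF AX (running ∧ done) ∨ AG EF (¬blocked ∨ done)).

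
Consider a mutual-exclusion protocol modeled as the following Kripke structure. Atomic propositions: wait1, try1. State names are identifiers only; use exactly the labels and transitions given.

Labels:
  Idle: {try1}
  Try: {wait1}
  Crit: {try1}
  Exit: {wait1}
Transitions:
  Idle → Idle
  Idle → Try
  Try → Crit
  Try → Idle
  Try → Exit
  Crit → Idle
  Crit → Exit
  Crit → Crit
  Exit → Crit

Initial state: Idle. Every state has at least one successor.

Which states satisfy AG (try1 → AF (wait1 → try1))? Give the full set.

{Idle, Try, Crit, Exit}

States satisfying try1 → AF (wait1 → try1): {Idle, Try, Crit, Exit}.
States satisfying AG (try1 → AF (wait1 → try1)): {Idle, Try, Crit, Exit}.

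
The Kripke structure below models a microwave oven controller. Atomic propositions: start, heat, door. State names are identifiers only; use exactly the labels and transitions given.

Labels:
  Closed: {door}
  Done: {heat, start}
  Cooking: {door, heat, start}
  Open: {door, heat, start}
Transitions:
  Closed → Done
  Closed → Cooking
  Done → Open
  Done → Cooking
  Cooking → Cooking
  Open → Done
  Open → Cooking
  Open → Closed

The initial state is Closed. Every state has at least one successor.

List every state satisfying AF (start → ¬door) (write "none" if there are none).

{Closed, Done}

States satisfying start → ¬door: {Closed, Done}.
States satisfying AF (start → ¬door): {Closed, Done}.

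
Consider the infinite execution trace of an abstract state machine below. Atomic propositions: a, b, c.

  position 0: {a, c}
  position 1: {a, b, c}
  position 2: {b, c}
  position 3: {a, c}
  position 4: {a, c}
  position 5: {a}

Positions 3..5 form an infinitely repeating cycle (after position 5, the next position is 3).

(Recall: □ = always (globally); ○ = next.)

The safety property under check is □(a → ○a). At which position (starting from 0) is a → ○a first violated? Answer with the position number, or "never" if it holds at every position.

1

Check a → ○a at each position in order: 0 ✓.
At position 1 the labels are {a, b, c} and the next position 2 has {b, c}, so a → ○a is false there. This is the first violation.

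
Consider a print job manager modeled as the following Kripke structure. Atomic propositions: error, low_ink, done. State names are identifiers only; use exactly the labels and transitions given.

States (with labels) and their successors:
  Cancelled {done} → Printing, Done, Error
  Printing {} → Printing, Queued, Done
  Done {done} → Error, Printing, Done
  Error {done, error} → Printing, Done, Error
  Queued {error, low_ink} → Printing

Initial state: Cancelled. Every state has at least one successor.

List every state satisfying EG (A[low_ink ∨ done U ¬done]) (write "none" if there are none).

{Printing, Queued}

States satisfying A[low_ink ∨ done U ¬done]: {Printing, Queued}.
States satisfying EG (A[low_ink ∨ done U ¬done]): {Printing, Queued}.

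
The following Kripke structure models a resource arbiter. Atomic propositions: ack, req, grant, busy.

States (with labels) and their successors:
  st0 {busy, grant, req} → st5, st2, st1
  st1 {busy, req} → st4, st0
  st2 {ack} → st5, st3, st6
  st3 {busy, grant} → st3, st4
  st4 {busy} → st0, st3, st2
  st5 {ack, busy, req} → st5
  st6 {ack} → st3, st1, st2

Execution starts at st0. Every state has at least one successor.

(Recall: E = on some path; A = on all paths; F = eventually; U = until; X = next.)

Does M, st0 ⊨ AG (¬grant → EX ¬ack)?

States satisfying ¬grant → EX ¬ack: {st0, st1, st2, st3, st4, st6}.
States satisfying AG (¬grant → EX ¬ack): ∅.
st5 is reachable from st0 and violates ¬grant → EX ¬ack, so AG fails at st0.
st0 ∉ Sat(AG (¬grant → EX ¬ack)).

Does not hold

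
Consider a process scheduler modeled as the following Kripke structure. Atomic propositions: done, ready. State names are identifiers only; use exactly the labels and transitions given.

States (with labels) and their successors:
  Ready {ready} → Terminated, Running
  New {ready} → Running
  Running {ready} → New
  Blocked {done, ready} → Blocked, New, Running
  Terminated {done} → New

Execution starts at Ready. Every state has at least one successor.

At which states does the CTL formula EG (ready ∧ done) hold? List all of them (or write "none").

States satisfying ready ∧ done: {Blocked}.
States satisfying EG (ready ∧ done): {Blocked}.

{Blocked}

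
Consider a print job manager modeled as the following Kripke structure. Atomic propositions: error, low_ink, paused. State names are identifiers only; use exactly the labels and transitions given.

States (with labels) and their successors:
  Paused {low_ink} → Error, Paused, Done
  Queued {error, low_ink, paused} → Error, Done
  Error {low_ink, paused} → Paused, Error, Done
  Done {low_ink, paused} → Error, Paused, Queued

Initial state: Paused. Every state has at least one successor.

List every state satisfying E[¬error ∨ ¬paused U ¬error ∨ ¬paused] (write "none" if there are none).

States satisfying ¬error ∨ ¬paused: {Paused, Error, Done}.
States satisfying E[¬error ∨ ¬paused U ¬error ∨ ¬paused]: {Paused, Error, Done}.

{Paused, Error, Done}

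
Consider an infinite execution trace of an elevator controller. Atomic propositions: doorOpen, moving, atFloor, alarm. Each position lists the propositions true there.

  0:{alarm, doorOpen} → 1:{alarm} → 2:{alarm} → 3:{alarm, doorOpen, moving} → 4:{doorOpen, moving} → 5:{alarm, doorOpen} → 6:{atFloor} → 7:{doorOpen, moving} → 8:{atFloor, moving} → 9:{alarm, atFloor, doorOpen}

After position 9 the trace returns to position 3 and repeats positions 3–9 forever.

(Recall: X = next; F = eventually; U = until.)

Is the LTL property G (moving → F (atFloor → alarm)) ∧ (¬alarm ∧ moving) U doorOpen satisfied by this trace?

Yes

moving → F (atFloor → alarm) holds at every position 0..9, and those are all positions ever visited, so G (moving → F (atFloor → alarm)) holds.
Positions where moving holds: 3, 4, 7, 8.
Check F (atFloor → alarm) at each: 3→ok, 4→ok, 7→ok, 8→ok.
Walking from position 0: doorOpen first holds at position 0, and ¬alarm ∧ moving holds at every earlier position along the way, so (¬alarm ∧ moving) U doorOpen holds.
At position 0: G (moving → F (atFloor → alarm)) is true; (¬alarm ∧ moving) U doorOpen is true; so G (moving → F (atFloor → alarm)) ∧ (¬alarm ∧ moving) U doorOpen is true.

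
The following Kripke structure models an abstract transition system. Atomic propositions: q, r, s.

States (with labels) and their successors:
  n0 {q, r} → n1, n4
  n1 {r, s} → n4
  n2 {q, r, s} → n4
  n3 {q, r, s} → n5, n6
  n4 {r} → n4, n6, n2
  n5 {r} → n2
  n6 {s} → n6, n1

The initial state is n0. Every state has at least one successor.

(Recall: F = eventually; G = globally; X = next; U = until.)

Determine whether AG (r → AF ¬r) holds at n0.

States satisfying r → AF ¬r: {n6}.
States satisfying AG (r → AF ¬r): ∅.
n0 is reachable from n0 and violates r → AF ¬r, so AG fails at n0.
n0 ∉ Sat(AG (r → AF ¬r)).

No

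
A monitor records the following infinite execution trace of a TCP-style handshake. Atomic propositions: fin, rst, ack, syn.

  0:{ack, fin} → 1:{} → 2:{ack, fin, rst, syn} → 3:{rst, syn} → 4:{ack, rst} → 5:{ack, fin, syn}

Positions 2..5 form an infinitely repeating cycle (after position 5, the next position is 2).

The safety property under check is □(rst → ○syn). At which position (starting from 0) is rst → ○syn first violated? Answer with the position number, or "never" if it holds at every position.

Check rst → ○syn at each position in order: 0 ✓, 1 ✓, 2 ✓.
At position 3 the labels are {rst, syn} and the next position 4 has {ack, rst}, so rst → ○syn is false there. This is the first violation.

3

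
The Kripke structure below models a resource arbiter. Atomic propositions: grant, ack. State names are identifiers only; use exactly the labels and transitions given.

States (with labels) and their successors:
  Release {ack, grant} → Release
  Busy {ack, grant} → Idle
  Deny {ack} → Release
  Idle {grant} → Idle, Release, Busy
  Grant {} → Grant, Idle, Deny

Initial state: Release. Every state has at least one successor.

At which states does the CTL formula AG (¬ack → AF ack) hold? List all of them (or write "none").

States satisfying ¬ack → AF ack: {Release, Busy, Deny}.
States satisfying AG (¬ack → AF ack): {Release, Deny}.

{Release, Deny}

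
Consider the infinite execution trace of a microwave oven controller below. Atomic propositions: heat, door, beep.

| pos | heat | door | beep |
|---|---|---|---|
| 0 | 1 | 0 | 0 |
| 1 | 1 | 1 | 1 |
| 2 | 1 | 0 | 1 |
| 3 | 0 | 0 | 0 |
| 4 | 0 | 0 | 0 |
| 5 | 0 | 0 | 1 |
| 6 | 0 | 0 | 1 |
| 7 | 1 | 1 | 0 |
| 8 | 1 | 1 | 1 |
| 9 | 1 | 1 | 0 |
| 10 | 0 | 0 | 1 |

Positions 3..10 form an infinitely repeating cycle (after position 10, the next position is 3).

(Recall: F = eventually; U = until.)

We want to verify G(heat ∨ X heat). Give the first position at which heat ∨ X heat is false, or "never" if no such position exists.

Check heat ∨ X heat at each position in order: 0 ✓, 1 ✓, 2 ✓.
At position 3 the labels are {} and the next position 4 has {}, so heat ∨ X heat is false there. This is the first violation.

3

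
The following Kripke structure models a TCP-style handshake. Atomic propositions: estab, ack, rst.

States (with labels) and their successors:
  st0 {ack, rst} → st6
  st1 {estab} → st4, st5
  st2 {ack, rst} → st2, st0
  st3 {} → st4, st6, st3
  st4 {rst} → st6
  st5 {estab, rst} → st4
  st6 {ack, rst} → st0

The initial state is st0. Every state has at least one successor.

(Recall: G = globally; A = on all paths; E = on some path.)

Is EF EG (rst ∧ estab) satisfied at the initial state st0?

Violated

States satisfying EG (rst ∧ estab): ∅.
States satisfying EF EG (rst ∧ estab): ∅.
No suitable path/successor from st0 witnesses the formula.
st0 ∉ Sat(EF EG (rst ∧ estab)).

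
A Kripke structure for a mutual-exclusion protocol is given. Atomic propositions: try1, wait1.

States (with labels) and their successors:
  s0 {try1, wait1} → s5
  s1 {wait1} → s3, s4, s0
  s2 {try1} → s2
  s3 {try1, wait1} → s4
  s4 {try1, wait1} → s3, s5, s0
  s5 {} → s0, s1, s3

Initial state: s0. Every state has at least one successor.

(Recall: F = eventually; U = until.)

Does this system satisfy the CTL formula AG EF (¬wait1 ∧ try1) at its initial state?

No

States satisfying EF (¬wait1 ∧ try1): {s2}.
States satisfying AG EF (¬wait1 ∧ try1): {s2}.
s0 is reachable from s0 and violates EF (¬wait1 ∧ try1), so AG fails at s0.
s0 ∉ Sat(AG EF (¬wait1 ∧ try1)).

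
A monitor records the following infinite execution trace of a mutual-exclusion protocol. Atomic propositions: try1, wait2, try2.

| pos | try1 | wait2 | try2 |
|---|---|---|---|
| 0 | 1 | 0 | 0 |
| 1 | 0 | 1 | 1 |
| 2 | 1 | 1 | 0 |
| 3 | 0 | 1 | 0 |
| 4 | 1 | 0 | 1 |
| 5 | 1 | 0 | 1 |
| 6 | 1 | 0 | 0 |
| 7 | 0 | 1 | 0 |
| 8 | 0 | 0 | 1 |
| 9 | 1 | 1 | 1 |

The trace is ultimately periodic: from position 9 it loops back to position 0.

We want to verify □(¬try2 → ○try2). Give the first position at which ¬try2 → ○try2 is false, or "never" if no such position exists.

Check ¬try2 → ○try2 at each position in order: 0 ✓, 1 ✓.
At position 2 the labels are {try1, wait2} and the next position 3 has {wait2}, so ¬try2 → ○try2 is false there. This is the first violation.

2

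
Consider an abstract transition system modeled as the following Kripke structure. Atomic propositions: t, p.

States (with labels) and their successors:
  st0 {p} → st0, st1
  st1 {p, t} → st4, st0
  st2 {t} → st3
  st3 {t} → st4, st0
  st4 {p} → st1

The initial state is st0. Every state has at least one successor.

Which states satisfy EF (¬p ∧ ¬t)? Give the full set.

States satisfying ¬p ∧ ¬t: ∅.
States satisfying EF (¬p ∧ ¬t): ∅.

none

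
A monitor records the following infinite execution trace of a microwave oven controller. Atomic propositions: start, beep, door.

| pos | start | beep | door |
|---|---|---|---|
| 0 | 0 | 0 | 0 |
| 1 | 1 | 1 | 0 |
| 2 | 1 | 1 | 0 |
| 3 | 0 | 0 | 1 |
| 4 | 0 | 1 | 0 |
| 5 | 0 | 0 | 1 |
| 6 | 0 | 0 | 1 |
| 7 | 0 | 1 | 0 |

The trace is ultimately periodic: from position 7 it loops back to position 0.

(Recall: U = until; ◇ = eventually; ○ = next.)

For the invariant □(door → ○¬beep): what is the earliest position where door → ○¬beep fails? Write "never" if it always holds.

Check door → ○¬beep at each position in order: 0 ✓, 1 ✓, 2 ✓.
At position 3 the labels are {door} and the next position 4 has {beep}, so door → ○¬beep is false there. This is the first violation.

3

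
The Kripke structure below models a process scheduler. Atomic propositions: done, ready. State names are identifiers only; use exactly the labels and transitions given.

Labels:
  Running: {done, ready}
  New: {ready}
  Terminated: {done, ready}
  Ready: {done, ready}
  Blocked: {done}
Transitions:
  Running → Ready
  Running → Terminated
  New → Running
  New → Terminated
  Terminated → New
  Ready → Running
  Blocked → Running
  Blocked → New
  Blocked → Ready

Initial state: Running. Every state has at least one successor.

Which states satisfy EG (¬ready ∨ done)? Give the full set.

{Running, Ready, Blocked}

States satisfying ¬ready ∨ done: {Running, Terminated, Ready, Blocked}.
States satisfying EG (¬ready ∨ done): {Running, Ready, Blocked}.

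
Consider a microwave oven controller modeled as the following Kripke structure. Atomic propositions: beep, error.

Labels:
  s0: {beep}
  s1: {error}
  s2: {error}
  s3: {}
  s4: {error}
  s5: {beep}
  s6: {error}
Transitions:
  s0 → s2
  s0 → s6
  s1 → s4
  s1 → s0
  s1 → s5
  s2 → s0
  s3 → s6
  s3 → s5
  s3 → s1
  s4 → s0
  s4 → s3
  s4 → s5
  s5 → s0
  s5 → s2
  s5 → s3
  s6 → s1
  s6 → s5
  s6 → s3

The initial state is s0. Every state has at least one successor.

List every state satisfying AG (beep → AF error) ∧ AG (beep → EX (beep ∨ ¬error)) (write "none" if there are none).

none

States satisfying beep → AF error: {s0, s1, s2, s3, s4, s6}.
States satisfying AG (beep → AF error): ∅.
States satisfying beep → EX (beep ∨ ¬error): {s1, s2, s3, s4, s5, s6}.
States satisfying AG (beep → EX (beep ∨ ¬error)): ∅.
States satisfying AG (beep → AF error) ∧ AG (beep → EX (beep ∨ ¬error)): ∅.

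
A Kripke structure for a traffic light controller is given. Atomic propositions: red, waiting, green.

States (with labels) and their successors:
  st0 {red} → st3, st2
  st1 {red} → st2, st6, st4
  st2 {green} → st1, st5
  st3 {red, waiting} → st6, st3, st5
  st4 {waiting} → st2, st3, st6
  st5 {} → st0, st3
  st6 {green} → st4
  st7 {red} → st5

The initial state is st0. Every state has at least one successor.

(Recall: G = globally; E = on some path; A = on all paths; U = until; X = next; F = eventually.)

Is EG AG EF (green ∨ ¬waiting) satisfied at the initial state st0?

States satisfying AG EF (green ∨ ¬waiting): {st0, st1, st2, st3, st4, st5, st6, st7}.
States satisfying EG AG EF (green ∨ ¬waiting): {st0, st1, st2, st3, st4, st5, st6, st7}.
st0 ∈ Sat(EG AG EF (green ∨ ¬waiting)).

Holds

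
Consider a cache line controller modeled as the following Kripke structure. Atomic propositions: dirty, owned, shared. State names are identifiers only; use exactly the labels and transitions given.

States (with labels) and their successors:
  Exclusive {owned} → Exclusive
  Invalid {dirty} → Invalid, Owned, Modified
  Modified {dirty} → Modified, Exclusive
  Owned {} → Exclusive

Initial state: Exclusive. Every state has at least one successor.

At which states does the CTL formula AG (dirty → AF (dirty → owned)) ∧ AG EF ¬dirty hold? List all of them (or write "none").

States satisfying dirty → AF (dirty → owned): {Exclusive, Owned}.
States satisfying AG (dirty → AF (dirty → owned)): {Exclusive, Owned}.
States satisfying EF ¬dirty: {Exclusive, Invalid, Modified, Owned}.
States satisfying AG EF ¬dirty: {Exclusive, Invalid, Modified, Owned}.
States satisfying AG (dirty → AF (dirty → owned)) ∧ AG EF ¬dirty: {Exclusive, Owned}.

{Exclusive, Owned}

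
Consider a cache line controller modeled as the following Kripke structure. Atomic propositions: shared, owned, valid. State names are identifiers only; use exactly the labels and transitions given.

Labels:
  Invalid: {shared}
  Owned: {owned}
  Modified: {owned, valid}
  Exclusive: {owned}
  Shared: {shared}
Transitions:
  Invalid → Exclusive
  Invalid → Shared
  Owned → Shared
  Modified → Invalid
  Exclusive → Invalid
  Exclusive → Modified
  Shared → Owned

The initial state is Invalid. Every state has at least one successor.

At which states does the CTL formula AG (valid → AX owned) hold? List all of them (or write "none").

States satisfying valid → AX owned: {Invalid, Owned, Exclusive, Shared}.
States satisfying AG (valid → AX owned): {Owned, Shared}.

{Owned, Shared}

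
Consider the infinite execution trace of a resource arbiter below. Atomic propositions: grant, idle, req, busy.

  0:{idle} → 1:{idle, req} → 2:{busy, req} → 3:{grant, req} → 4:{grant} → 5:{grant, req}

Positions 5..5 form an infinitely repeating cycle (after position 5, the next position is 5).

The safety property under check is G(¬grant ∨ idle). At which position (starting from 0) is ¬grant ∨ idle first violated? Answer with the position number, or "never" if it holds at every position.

Check ¬grant ∨ idle at each position in order: 0 ✓, 1 ✓, 2 ✓.
At position 3 the labels are {grant, req}, so ¬grant ∨ idle is false there. This is the first violation.

3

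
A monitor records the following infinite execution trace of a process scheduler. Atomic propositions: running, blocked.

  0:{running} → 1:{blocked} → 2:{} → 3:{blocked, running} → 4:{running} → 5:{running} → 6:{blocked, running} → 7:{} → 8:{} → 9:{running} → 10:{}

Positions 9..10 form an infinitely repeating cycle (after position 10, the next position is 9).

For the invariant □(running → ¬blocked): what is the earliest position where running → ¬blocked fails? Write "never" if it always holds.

3

Check running → ¬blocked at each position in order: 0 ✓, 1 ✓, 2 ✓.
At position 3 the labels are {blocked, running}, so running → ¬blocked is false there. This is the first violation.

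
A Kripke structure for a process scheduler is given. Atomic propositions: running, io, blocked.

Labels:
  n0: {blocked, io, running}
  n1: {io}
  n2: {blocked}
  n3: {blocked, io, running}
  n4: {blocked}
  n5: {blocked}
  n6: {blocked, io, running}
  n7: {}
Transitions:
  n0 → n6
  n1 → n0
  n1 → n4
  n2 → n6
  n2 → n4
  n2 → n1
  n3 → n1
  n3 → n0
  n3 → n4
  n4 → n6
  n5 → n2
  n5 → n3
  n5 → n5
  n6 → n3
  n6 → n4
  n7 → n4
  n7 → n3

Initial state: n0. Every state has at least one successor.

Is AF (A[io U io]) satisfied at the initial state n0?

States satisfying A[io U io]: {n0, n1, n3, n6}.
States satisfying AF (A[io U io]): {n0, n1, n2, n3, n4, n6, n7}.
n0 ∈ Sat(AF (A[io U io])).

Yes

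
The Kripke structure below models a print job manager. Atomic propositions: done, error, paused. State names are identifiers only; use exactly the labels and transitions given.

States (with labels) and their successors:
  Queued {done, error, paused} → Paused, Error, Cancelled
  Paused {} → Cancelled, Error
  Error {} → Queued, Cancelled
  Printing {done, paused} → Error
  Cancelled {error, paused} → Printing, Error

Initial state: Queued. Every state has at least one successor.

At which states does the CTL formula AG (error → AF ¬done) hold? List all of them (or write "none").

{Queued, Paused, Error, Printing, Cancelled}

States satisfying error → AF ¬done: {Queued, Paused, Error, Printing, Cancelled}.
States satisfying AG (error → AF ¬done): {Queued, Paused, Error, Printing, Cancelled}.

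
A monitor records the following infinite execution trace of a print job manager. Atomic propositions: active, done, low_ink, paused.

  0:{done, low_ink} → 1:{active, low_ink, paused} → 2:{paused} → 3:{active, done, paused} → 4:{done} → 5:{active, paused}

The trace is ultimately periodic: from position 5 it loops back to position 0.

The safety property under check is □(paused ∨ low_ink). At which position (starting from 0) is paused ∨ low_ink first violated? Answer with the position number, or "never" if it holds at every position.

Check paused ∨ low_ink at each position in order: 0 ✓, 1 ✓, 2 ✓, 3 ✓.
At position 4 the labels are {done}, so paused ∨ low_ink is false there. This is the first violation.

4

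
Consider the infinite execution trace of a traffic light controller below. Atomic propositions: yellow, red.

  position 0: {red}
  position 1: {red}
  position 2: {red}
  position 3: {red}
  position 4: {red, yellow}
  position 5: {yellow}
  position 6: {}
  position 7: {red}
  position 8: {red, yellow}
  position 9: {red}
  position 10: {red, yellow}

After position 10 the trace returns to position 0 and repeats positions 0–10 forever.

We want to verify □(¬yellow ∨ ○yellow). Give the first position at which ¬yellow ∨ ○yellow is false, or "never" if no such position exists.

Check ¬yellow ∨ ○yellow at each position in order: 0 ✓, 1 ✓, 2 ✓, 3 ✓, 4 ✓.
At position 5 the labels are {yellow} and the next position 6 has {}, so ¬yellow ∨ ○yellow is false there. This is the first violation.

5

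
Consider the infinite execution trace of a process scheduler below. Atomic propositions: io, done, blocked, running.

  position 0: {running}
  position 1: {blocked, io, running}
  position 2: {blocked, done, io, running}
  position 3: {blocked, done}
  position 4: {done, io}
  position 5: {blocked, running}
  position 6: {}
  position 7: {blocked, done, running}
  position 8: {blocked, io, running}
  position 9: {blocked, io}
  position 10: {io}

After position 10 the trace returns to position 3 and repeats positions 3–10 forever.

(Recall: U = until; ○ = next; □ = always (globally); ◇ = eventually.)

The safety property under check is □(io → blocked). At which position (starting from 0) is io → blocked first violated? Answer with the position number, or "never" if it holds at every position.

4

Check io → blocked at each position in order: 0 ✓, 1 ✓, 2 ✓, 3 ✓.
At position 4 the labels are {done, io}, so io → blocked is false there. This is the first violation.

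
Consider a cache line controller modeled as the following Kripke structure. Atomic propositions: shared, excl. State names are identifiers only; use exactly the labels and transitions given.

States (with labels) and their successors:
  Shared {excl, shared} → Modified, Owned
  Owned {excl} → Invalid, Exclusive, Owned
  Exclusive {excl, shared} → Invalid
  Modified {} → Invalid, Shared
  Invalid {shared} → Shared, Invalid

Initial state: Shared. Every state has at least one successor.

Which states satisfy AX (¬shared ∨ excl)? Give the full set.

{Shared}

States satisfying ¬shared ∨ excl: {Shared, Owned, Exclusive, Modified}.
States satisfying AX (¬shared ∨ excl): {Shared}.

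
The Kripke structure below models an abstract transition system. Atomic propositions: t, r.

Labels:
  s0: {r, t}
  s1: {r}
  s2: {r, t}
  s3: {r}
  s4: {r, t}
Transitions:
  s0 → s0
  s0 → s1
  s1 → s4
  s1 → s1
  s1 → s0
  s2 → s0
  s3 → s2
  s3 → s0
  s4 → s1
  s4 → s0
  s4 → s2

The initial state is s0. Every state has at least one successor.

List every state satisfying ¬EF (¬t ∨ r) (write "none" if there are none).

States satisfying ¬t ∨ r: {s0, s1, s2, s3, s4}.
States satisfying EF (¬t ∨ r): {s0, s1, s2, s3, s4}.
States satisfying ¬EF (¬t ∨ r): ∅.

none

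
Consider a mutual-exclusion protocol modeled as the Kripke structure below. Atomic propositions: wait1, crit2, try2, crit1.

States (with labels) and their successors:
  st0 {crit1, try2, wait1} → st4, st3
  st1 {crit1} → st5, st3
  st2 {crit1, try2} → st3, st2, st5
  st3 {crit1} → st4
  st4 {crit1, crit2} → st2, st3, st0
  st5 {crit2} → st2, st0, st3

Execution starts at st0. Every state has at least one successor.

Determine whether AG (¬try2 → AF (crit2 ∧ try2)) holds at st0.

States satisfying ¬try2 → AF (crit2 ∧ try2): {st0, st2}.
States satisfying AG (¬try2 → AF (crit2 ∧ try2)): ∅.
st3 is reachable from st0 and violates ¬try2 → AF (crit2 ∧ try2), so AG fails at st0.
st0 ∉ Sat(AG (¬try2 → AF (crit2 ∧ try2))).

Does not hold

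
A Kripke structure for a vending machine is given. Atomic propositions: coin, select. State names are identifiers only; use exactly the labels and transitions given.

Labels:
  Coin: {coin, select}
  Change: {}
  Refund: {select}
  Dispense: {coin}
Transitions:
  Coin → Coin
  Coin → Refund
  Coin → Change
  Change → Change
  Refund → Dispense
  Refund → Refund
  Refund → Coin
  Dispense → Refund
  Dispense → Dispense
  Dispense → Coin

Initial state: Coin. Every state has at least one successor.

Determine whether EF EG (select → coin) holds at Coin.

Satisfied

States satisfying EG (select → coin): {Coin, Change, Dispense}.
States satisfying EF EG (select → coin): {Coin, Change, Refund, Dispense}.
Some path from Coin reaches a state where EG (select → coin) holds.
Coin ∈ Sat(EF EG (select → coin)).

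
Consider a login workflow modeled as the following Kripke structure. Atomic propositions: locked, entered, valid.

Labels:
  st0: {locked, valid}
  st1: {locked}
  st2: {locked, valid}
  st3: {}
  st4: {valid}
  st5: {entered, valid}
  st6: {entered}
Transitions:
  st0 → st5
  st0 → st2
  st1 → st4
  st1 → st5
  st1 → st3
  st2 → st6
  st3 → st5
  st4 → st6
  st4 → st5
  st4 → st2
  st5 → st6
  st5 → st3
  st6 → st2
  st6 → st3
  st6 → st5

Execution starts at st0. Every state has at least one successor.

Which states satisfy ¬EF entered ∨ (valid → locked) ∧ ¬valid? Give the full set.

States satisfying entered: {st5, st6}.
States satisfying EF entered: {st0, st1, st2, st3, st4, st5, st6}.
States satisfying ¬EF entered: ∅.
States satisfying valid → locked: {st0, st1, st2, st3, st6}.
States satisfying ¬valid: {st1, st3, st6}.
States satisfying (valid → locked) ∧ ¬valid: {st1, st3, st6}.
States satisfying ¬EF entered ∨ (valid → locked) ∧ ¬valid: {st1, st3, st6}.

{st1, st3, st6}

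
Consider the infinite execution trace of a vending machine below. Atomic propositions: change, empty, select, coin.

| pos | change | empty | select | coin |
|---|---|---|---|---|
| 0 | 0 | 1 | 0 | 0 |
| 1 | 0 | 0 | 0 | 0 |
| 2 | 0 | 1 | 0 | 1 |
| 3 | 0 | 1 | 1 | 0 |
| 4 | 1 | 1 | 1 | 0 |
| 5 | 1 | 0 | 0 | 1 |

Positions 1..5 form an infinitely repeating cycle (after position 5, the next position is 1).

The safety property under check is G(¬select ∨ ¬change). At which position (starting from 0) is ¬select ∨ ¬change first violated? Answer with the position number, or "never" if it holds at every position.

Check ¬select ∨ ¬change at each position in order: 0 ✓, 1 ✓, 2 ✓, 3 ✓.
At position 4 the labels are {change, empty, select}, so ¬select ∨ ¬change is false there. This is the first violation.

4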